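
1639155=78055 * 21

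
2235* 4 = 8940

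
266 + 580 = 846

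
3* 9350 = 28050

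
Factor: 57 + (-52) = 5^1  =  5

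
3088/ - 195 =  - 3088/195=-15.84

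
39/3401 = 39/3401 =0.01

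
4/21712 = 1/5428=0.00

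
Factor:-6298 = - 2^1*47^1*67^1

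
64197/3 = 21399 = 21399.00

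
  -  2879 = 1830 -4709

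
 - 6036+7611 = 1575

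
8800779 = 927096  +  7873683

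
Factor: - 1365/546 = -2^( - 1)*5^1 = - 5/2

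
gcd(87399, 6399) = 81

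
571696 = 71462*8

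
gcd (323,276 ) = 1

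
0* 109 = 0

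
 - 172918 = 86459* ( - 2 ) 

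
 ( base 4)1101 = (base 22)3f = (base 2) 1010001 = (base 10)81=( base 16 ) 51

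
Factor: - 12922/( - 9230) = 7/5  =  5^( - 1 ) * 7^1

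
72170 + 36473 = 108643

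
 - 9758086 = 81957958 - 91716044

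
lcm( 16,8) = 16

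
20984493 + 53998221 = 74982714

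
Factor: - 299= - 13^1*23^1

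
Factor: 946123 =946123^1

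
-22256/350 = -64 + 72/175 = -  63.59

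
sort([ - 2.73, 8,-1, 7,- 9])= [ - 9, - 2.73, - 1,7, 8]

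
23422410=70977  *330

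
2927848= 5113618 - 2185770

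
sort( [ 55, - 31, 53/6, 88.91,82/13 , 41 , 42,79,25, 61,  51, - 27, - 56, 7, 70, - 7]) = [- 56 , - 31, - 27, - 7, 82/13 , 7, 53/6, 25, 41, 42, 51, 55,61, 70,79,88.91 ] 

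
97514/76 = 48757/38=1283.08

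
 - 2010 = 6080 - 8090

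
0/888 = 0 = 0.00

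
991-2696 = -1705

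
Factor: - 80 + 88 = 2^3 = 8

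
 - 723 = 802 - 1525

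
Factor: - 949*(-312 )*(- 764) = -226211232 = - 2^5*3^1*13^2*73^1*191^1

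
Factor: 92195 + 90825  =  183020 = 2^2*5^1*9151^1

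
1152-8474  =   - 7322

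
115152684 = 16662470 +98490214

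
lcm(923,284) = 3692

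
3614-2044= 1570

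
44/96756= 1/2199 = 0.00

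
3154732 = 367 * 8596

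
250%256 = 250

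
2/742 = 1/371 = 0.00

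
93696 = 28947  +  64749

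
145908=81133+64775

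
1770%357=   342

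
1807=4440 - 2633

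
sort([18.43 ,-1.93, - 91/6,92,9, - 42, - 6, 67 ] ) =[ - 42,-91/6, - 6,-1.93, 9,18.43,67,  92]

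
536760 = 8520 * 63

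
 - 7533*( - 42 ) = 316386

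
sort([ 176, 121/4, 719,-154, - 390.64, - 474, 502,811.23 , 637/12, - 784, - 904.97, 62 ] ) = [ - 904.97,-784, - 474, - 390.64, - 154,121/4, 637/12, 62, 176, 502, 719,811.23]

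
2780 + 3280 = 6060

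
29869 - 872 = 28997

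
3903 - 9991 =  - 6088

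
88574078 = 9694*9137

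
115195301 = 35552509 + 79642792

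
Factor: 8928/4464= 2^1  =  2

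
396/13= 396/13 = 30.46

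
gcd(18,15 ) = 3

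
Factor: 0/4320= 0^1  =  0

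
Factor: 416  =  2^5*13^1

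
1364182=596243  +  767939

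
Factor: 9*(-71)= - 639= -3^2*71^1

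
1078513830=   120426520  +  958087310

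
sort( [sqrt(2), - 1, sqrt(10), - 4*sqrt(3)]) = [-4*sqrt ( 3),-1,sqrt(  2 ) , sqrt( 10) ] 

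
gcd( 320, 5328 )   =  16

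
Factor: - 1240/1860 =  - 2/3 = -2^1*3^( -1 )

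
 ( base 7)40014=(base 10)9615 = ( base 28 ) C7B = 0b10010110001111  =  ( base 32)9cf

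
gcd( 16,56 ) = 8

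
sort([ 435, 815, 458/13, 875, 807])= [ 458/13,  435, 807, 815,  875]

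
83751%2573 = 1415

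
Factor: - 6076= - 2^2*7^2 * 31^1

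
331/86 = 3 + 73/86 = 3.85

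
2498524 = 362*6902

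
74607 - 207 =74400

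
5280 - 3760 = 1520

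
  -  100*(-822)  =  82200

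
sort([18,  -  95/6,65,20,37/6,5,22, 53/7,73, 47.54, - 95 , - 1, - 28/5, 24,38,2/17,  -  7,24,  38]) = [ - 95, - 95/6, - 7, - 28/5,  -  1,2/17, 5,37/6,53/7,18,20, 22 , 24,24, 38,38,47.54,65, 73]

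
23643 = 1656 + 21987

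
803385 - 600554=202831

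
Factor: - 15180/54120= -23/82 = - 2^( - 1)*23^1*41^( - 1)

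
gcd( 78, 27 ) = 3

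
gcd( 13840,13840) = 13840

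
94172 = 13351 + 80821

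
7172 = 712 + 6460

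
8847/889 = 9+846/889=9.95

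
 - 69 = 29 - 98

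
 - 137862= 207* ( - 666)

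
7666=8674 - 1008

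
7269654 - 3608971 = 3660683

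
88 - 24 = 64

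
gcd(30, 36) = 6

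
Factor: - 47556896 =  -  2^5*1486153^1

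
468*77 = 36036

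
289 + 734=1023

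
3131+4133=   7264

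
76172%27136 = 21900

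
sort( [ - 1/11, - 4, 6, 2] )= [- 4 ,-1/11, 2,  6] 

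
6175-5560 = 615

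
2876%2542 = 334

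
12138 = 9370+2768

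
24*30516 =732384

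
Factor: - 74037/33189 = -13^( - 1 )*29^1= - 29/13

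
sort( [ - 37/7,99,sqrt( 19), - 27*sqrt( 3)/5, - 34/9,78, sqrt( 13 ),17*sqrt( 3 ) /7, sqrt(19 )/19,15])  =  [ - 27*sqrt ( 3)/5, -37/7, -34/9,sqrt( 19)/19,  sqrt( 13 ), 17 * sqrt( 3)/7, sqrt( 19 ), 15, 78, 99 ] 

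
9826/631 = 9826/631 = 15.57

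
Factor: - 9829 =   -  9829^1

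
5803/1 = 5803 = 5803.00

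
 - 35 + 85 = 50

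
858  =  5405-4547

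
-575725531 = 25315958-601041489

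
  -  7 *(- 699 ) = 4893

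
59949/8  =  59949/8  =  7493.62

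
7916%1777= 808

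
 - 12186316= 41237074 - 53423390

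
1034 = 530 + 504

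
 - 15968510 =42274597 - 58243107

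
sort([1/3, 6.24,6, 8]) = [1/3, 6,6.24,8 ]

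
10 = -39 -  - 49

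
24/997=24/997 = 0.02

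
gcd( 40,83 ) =1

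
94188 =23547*4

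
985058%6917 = 2844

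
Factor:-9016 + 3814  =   - 2^1*3^2*17^2 = -5202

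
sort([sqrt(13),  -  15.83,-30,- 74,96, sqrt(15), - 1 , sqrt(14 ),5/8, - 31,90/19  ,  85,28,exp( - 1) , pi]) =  [-74, - 31,-30,-15.83, - 1,exp( - 1), 5/8 , pi,sqrt( 13 ),sqrt ( 14),sqrt (15),90/19,28,85,  96]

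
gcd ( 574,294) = 14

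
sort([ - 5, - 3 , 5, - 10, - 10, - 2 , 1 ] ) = [  -  10, - 10 ,-5,- 3,-2,1,5]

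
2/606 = 1/303 = 0.00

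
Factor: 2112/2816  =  3/4= 2^( -2)*3^1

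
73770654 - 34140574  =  39630080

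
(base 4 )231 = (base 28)1H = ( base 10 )45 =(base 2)101101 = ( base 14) 33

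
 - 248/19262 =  - 124/9631 = - 0.01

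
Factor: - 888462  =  -2^1*3^3*16453^1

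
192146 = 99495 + 92651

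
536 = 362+174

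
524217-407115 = 117102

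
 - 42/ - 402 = 7/67 = 0.10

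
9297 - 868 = 8429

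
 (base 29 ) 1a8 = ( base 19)32I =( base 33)11h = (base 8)2163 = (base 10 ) 1139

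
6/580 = 3/290= 0.01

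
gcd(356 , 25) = 1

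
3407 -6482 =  - 3075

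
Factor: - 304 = -2^4*19^1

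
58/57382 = 29/28691 = 0.00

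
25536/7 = 3648 = 3648.00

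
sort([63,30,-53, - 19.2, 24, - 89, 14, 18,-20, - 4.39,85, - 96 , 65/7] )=[ - 96, - 89,- 53, - 20, - 19.2, - 4.39,65/7, 14, 18,24 , 30,63,85]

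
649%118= 59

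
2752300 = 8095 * 340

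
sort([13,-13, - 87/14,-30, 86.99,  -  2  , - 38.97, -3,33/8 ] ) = [ - 38.97,  -  30, - 13, - 87/14 ,-3, - 2,33/8,13,86.99 ]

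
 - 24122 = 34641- 58763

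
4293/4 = 1073  +  1/4 = 1073.25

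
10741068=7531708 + 3209360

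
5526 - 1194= 4332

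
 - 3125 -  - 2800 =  - 325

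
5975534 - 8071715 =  - 2096181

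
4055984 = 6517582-2461598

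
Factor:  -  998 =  - 2^1 * 499^1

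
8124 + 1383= 9507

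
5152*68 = 350336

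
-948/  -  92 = 10 + 7/23 = 10.30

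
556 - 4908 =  - 4352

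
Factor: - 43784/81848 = -421^1*787^ (  -  1 )  =  - 421/787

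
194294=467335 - 273041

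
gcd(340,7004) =68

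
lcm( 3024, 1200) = 75600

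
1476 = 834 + 642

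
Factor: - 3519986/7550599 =-2^1*7^ (  -  1) * 17^1*103529^1 * 1078657^(  -  1) 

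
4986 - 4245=741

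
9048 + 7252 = 16300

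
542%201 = 140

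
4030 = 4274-244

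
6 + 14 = 20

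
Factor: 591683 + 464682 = 5^1*41^1 * 5153^1 =1056365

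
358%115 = 13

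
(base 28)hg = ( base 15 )22c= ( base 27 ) I6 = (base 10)492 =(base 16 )1EC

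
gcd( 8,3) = 1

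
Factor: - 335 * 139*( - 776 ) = 36134440 = 2^3*5^1 * 67^1  *  97^1*139^1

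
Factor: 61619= 43^1*1433^1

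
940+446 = 1386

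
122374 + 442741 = 565115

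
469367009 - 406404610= 62962399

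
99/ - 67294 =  - 1 + 67195/67294 = - 0.00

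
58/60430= 29/30215 = 0.00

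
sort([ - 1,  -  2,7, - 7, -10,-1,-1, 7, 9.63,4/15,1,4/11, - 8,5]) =[ - 10, - 8, - 7, - 2,-1, - 1,- 1,4/15,4/11 , 1,5, 7, 7,9.63 ]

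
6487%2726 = 1035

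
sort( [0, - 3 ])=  [ - 3, 0 ] 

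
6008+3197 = 9205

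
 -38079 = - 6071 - 32008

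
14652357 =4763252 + 9889105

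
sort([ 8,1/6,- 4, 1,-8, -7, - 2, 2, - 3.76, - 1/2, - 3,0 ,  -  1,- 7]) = [ - 8, - 7, -7,  -  4,- 3.76, - 3,  -  2, - 1, - 1/2, 0,1/6,1,2, 8 ] 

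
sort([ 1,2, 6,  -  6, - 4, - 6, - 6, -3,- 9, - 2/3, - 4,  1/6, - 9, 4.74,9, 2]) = [ - 9, - 9, - 6,-6,  -  6, - 4, - 4, - 3, - 2/3  ,  1/6,1,2,2, 4.74,6, 9 ] 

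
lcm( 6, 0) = 0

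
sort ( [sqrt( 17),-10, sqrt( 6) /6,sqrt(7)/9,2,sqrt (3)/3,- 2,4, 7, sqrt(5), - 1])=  [ - 10 , - 2,-1,sqrt (7)/9, sqrt (6) /6, sqrt( 3) /3,2, sqrt ( 5),4 , sqrt( 17), 7 ]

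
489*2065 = 1009785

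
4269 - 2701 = 1568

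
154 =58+96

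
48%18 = 12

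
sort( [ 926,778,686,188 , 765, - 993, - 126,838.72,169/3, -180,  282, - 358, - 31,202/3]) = [ - 993 ,-358, - 180, - 126,-31,169/3,202/3,188,282, 686,765, 778,838.72,926]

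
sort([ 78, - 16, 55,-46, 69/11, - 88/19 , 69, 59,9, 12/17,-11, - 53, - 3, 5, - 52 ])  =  [ - 53, -52, - 46, - 16, - 11, - 88/19, -3 , 12/17, 5, 69/11 , 9, 55, 59, 69, 78]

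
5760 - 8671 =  - 2911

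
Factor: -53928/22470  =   - 12/5 = - 2^2 * 3^1  *5^( - 1 )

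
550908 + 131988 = 682896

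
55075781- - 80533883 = 135609664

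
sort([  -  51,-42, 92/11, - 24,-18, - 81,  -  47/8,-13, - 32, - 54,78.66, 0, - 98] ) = [ - 98, - 81 , - 54, - 51,  -  42,- 32,-24,-18, -13, - 47/8, 0,92/11, 78.66]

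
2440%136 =128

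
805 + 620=1425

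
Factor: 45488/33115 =2^4*5^( - 1)*37^( - 1)*179^( - 1)* 2843^1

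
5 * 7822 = 39110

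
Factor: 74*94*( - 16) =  - 2^6 * 37^1*47^1 = - 111296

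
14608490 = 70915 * 206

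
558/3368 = 279/1684 = 0.17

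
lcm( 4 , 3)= 12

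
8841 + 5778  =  14619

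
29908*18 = 538344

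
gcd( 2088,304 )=8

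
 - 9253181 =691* ( - 13391 ) 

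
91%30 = 1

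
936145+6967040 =7903185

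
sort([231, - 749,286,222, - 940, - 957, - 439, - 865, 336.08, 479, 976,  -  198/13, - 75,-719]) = [ - 957, - 940,-865 ,  -  749, - 719, - 439,  -  75, - 198/13 , 222,231,286,  336.08,479,976]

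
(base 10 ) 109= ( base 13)85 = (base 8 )155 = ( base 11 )9a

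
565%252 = 61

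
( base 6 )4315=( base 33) TQ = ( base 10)983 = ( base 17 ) 36e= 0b1111010111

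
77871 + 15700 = 93571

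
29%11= 7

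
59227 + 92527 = 151754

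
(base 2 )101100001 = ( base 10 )353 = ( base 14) 1b3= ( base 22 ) G1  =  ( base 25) e3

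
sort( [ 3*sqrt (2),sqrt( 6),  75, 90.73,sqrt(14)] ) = [ sqrt(6 ), sqrt(14),  3 *sqrt(2), 75,90.73 ] 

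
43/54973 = 43/54973 = 0.00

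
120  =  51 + 69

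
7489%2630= 2229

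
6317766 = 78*80997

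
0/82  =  0  =  0.00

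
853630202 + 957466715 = 1811096917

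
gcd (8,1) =1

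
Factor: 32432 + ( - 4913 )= 3^1 * 9173^1 = 27519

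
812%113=21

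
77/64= 77/64 = 1.20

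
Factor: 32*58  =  1856= 2^6  *  29^1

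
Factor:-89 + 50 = -3^1 * 13^1 =- 39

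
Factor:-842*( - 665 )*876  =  490498680 = 2^3*3^1 * 5^1*7^1*19^1*73^1*421^1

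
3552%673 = 187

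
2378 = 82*29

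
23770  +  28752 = 52522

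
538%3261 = 538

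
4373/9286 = 4373/9286 = 0.47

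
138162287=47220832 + 90941455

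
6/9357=2/3119 = 0.00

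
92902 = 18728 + 74174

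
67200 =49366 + 17834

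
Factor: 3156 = 2^2*3^1*263^1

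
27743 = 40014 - 12271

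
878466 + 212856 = 1091322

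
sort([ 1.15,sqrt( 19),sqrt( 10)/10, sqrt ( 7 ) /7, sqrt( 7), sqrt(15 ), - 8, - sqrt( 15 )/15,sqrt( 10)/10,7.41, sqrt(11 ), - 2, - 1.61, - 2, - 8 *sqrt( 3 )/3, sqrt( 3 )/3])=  [ - 8, - 8*sqrt( 3)/3,-2, - 2, - 1.61, - sqrt(15) /15, sqrt (10 ) /10, sqrt(10) /10, sqrt ( 7 ) /7,sqrt( 3)/3,1.15, sqrt( 7 ),sqrt( 11 ), sqrt (15 ),  sqrt( 19 ),7.41 ]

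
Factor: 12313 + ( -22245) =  -9932 = -2^2*13^1 * 191^1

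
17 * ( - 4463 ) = - 75871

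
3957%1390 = 1177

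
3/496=3/496 = 0.01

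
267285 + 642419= 909704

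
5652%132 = 108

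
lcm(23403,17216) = 1497792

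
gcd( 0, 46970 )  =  46970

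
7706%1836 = 362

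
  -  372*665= - 247380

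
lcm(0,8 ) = 0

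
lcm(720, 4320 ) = 4320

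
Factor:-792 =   -  2^3*3^2*11^1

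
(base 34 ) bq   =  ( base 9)484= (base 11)334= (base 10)400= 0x190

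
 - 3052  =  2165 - 5217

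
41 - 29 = 12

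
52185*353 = 18421305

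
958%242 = 232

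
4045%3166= 879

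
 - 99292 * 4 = -397168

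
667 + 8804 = 9471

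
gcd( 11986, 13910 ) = 26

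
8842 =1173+7669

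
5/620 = 1/124 = 0.01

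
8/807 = 8/807= 0.01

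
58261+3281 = 61542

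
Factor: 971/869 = 11^( - 1 )* 79^( - 1)*971^1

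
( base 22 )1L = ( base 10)43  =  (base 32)1b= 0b101011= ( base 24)1j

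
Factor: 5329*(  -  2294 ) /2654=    - 6112363/1327 = - 31^1*37^1*73^2*1327^( - 1 ) 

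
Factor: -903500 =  - 2^2 * 5^3*13^1 * 139^1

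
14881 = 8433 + 6448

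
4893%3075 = 1818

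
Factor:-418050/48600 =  - 2^( - 2)*3^( - 3 ) * 929^1 = - 929/108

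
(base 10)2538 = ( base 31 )2JR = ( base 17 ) 8d5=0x9ea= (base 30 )2OI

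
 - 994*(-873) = 867762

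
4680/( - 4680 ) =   -  1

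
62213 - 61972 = 241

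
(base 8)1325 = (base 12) 505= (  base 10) 725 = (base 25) 140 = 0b1011010101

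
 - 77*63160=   -  4863320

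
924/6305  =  924/6305 = 0.15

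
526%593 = 526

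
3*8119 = 24357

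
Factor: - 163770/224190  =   - 103/141  =  - 3^(- 1)*47^( - 1 )*103^1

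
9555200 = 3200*2986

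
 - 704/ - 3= 234+2/3 = 234.67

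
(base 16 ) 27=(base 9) 43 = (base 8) 47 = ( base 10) 39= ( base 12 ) 33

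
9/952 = 9/952 = 0.01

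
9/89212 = 9/89212  =  0.00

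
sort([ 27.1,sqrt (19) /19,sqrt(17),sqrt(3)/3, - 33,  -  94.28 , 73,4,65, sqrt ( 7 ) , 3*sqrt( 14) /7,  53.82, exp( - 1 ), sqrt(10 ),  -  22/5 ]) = [ - 94.28, - 33, - 22/5, sqrt ( 19)/19, exp( - 1 ), sqrt (3) /3, 3*sqrt( 14 ) /7,sqrt( 7 ),  sqrt(10), 4, sqrt( 17 ), 27.1, 53.82,65, 73] 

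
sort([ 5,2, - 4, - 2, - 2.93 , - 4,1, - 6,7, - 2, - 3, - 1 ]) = [ - 6, - 4,-4,-3, - 2.93, - 2,-2, - 1,1,2 , 5,7 ] 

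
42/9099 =14/3033 = 0.00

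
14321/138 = 103 + 107/138 = 103.78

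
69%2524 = 69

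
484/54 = 242/27=8.96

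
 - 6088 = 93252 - 99340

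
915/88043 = 915/88043 = 0.01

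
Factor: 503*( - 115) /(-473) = 5^1*11^( - 1 )*23^1*43^( - 1 )*503^1= 57845/473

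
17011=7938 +9073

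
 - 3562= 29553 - 33115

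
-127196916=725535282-852732198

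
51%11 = 7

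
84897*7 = 594279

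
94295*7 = 660065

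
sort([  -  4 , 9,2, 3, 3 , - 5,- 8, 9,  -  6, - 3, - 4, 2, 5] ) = [ - 8, - 6,  -  5, - 4, - 4, - 3,2,  2,3,3,5, 9,  9]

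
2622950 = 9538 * 275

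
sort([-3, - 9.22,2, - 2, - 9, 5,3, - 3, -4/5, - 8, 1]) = [ - 9.22, - 9, - 8, - 3, - 3,-2,-4/5, 1,2,3,5]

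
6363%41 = 8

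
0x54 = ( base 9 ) 103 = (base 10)84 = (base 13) 66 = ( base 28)30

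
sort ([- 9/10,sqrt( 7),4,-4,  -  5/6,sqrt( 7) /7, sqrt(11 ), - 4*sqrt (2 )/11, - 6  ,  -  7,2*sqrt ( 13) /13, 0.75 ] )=[  -  7,-6,-4, - 9/10, - 5/6, - 4*sqrt(2) /11,sqrt( 7 )/7, 2*sqrt( 13 )/13, 0.75, sqrt(7 ),sqrt (11 ), 4 ] 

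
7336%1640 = 776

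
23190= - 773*( - 30) 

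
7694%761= 84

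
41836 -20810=21026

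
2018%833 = 352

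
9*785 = 7065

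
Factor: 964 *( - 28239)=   -27222396 = - 2^2*3^1*241^1*9413^1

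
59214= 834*71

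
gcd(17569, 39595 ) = 1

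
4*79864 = 319456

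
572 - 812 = -240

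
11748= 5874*2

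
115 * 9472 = 1089280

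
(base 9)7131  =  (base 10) 5212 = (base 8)12134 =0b1010001011100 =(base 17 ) 110a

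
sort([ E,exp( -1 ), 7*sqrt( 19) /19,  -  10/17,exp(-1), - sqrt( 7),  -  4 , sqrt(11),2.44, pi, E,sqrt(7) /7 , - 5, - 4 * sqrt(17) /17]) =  [ - 5,- 4,-sqrt (7), - 4 * sqrt(17) /17, - 10/17, exp( - 1), exp(  -  1 ), sqrt(7)/7 , 7*sqrt(19)/19,2.44 , E,E , pi,sqrt ( 11) ]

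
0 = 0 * 66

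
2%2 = 0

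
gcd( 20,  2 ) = 2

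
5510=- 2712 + 8222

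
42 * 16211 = 680862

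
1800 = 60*30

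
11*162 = 1782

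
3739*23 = 85997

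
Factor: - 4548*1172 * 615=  - 3278107440 = - 2^4*3^2*5^1*41^1*293^1*379^1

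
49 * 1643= 80507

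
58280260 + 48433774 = 106714034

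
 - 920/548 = -2 + 44/137= -1.68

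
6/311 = 6/311 = 0.02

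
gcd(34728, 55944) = 24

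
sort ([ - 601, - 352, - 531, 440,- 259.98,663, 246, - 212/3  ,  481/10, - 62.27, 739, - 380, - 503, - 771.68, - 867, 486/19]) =[ -867,-771.68, - 601, - 531,- 503, - 380,-352, - 259.98,-212/3,-62.27, 486/19,  481/10,246, 440 , 663,739]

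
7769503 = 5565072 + 2204431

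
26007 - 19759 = 6248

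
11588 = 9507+2081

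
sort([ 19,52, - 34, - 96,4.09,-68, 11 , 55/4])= [ - 96, - 68, - 34, 4.09,11, 55/4, 19, 52]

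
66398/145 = 457 + 133/145 = 457.92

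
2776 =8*347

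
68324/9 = 7591 + 5/9 = 7591.56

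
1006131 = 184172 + 821959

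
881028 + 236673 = 1117701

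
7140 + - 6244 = 896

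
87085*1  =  87085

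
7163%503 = 121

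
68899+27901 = 96800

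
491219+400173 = 891392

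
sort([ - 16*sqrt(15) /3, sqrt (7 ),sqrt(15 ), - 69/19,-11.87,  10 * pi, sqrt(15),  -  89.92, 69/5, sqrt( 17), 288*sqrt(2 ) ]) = [ -89.92,- 16*sqrt(15) /3, -11.87, - 69/19 , sqrt(7), sqrt(15),sqrt( 15 ), sqrt(17 ) , 69/5, 10*pi, 288* sqrt(2 ) ]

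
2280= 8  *285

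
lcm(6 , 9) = 18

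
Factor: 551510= 2^1* 5^1 * 131^1*421^1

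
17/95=17/95=0.18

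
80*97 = 7760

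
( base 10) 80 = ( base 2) 1010000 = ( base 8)120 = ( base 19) 44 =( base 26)32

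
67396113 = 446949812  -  379553699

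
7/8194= 7/8194 = 0.00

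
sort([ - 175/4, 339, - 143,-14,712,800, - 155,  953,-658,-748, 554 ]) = [-748,-658, - 155,-143,  -  175/4, - 14,339,  554, 712, 800,953]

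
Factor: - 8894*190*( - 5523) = 2^2*3^1*5^1*7^1*19^1*263^1*4447^1 = 9333096780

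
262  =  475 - 213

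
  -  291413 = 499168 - 790581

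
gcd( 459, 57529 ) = 1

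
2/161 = 2/161 = 0.01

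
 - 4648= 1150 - 5798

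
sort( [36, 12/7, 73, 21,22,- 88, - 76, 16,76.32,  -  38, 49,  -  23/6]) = [  -  88,-76,-38,-23/6, 12/7, 16,21,22,36, 49, 73, 76.32]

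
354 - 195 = 159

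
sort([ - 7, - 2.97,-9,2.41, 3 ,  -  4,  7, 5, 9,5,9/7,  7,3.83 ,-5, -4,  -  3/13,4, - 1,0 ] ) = [  -  9, - 7,-5,-4, -4, - 2.97,- 1, - 3/13, 0,9/7,2.41, 3, 3.83,4,5,5,7,7,9 ]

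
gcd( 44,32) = 4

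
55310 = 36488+18822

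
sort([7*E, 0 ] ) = [0,  7  *  E ] 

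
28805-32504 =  - 3699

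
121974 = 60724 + 61250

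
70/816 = 35/408 =0.09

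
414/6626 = 207/3313 = 0.06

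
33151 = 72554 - 39403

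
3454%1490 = 474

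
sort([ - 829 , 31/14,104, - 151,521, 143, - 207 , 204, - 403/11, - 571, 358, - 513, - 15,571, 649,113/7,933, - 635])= [ - 829, - 635, - 571, - 513, - 207, - 151, - 403/11, - 15,31/14,113/7,104, 143,204, 358,521 , 571,649 , 933 ] 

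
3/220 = 3/220= 0.01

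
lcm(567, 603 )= 37989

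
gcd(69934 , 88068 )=2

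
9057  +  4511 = 13568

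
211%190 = 21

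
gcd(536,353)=1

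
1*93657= 93657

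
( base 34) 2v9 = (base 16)d2f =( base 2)110100101111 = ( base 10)3375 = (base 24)5kf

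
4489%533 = 225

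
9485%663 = 203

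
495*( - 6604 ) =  - 3268980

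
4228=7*604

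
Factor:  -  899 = -29^1  *31^1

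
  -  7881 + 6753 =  - 1128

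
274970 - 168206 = 106764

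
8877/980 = 8877/980 = 9.06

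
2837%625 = 337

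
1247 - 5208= - 3961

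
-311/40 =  - 311/40 = -7.78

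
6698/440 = 15 + 49/220 = 15.22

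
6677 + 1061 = 7738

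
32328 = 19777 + 12551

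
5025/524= 5025/524= 9.59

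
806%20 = 6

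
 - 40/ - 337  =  40/337 =0.12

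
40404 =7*5772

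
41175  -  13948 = 27227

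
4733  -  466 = 4267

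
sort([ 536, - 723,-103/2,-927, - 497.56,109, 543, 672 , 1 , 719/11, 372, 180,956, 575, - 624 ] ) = [ - 927 ,- 723, - 624,-497.56, - 103/2,  1 , 719/11,109, 180, 372, 536, 543,575,  672,956]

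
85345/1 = 85345 = 85345.00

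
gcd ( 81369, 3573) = 9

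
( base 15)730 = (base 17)5A5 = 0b11001010100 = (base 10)1620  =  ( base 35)1BA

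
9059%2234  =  123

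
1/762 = 1/762 = 0.00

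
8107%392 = 267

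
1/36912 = 1/36912 =0.00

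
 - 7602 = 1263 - 8865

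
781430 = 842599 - 61169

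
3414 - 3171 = 243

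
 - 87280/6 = -14547 + 1/3 = -14546.67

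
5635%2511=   613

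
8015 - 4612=3403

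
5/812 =5/812=0.01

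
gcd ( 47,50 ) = 1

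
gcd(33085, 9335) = 5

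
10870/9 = 10870/9 = 1207.78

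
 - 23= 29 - 52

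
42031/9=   4670+1/9 = 4670.11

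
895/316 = 895/316 = 2.83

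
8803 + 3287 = 12090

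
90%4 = 2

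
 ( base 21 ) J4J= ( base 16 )2122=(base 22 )hbc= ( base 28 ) AMQ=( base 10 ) 8482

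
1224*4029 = 4931496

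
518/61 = 518/61 = 8.49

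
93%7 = 2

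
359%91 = 86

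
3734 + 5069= 8803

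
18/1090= 9/545 = 0.02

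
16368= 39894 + - 23526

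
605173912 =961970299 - 356796387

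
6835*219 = 1496865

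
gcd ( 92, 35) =1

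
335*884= 296140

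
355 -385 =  - 30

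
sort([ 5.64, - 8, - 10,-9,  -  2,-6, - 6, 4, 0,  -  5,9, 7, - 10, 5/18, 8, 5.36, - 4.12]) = [ - 10, - 10, - 9, - 8, - 6, - 6,-5,-4.12,  -  2,  0, 5/18, 4, 5.36, 5.64,  7, 8, 9] 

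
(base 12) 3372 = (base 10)5702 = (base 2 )1011001000110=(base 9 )7735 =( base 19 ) ff2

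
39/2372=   39/2372 = 0.02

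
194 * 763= 148022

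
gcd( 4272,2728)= 8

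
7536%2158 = 1062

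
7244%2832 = 1580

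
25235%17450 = 7785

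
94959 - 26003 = 68956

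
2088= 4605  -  2517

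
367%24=7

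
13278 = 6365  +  6913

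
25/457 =25/457 = 0.05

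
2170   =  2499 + -329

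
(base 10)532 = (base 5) 4112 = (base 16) 214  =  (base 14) 2A0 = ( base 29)ia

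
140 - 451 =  - 311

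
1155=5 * 231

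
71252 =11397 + 59855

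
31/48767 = 31/48767= 0.00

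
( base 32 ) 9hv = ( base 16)263F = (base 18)1C3H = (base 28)cdj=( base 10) 9791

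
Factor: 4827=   3^1*1609^1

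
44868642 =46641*962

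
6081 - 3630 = 2451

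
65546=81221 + -15675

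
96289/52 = 96289/52  =  1851.71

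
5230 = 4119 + 1111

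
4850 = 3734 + 1116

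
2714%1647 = 1067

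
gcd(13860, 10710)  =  630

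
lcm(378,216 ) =1512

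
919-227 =692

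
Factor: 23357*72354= 2^1*3^1*31^1*389^1*23357^1= 1689972378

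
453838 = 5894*77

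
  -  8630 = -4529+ - 4101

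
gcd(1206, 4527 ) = 9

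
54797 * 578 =31672666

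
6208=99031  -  92823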